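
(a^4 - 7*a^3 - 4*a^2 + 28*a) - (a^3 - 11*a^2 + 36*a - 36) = a^4 - 8*a^3 + 7*a^2 - 8*a + 36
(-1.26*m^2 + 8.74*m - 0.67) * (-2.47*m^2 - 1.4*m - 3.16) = 3.1122*m^4 - 19.8238*m^3 - 6.5995*m^2 - 26.6804*m + 2.1172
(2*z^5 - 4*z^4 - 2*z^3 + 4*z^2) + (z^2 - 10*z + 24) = 2*z^5 - 4*z^4 - 2*z^3 + 5*z^2 - 10*z + 24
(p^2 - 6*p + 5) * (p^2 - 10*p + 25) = p^4 - 16*p^3 + 90*p^2 - 200*p + 125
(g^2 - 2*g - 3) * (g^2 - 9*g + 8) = g^4 - 11*g^3 + 23*g^2 + 11*g - 24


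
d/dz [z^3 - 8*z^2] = z*(3*z - 16)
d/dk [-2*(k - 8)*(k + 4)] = 8 - 4*k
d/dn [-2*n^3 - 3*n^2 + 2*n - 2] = -6*n^2 - 6*n + 2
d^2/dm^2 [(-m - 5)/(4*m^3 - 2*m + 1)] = 4*(-2*(m + 5)*(6*m^2 - 1)^2 + (6*m^2 + 6*m*(m + 5) - 1)*(4*m^3 - 2*m + 1))/(4*m^3 - 2*m + 1)^3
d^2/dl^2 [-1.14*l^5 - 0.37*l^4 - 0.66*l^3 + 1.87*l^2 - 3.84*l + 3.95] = -22.8*l^3 - 4.44*l^2 - 3.96*l + 3.74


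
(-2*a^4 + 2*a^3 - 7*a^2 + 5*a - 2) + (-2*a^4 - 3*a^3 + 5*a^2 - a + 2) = -4*a^4 - a^3 - 2*a^2 + 4*a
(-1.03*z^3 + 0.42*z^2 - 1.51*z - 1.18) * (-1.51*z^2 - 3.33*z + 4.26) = 1.5553*z^5 + 2.7957*z^4 - 3.5063*z^3 + 8.5993*z^2 - 2.5032*z - 5.0268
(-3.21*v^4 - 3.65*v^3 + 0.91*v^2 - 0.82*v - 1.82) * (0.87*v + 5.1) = -2.7927*v^5 - 19.5465*v^4 - 17.8233*v^3 + 3.9276*v^2 - 5.7654*v - 9.282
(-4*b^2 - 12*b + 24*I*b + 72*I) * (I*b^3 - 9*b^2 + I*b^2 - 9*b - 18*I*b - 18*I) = -4*I*b^5 + 12*b^4 - 16*I*b^4 + 48*b^3 - 156*I*b^3 + 468*b^2 - 576*I*b^2 + 1728*b - 432*I*b + 1296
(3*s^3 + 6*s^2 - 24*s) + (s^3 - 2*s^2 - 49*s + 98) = 4*s^3 + 4*s^2 - 73*s + 98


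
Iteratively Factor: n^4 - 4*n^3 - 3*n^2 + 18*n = (n)*(n^3 - 4*n^2 - 3*n + 18) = n*(n + 2)*(n^2 - 6*n + 9) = n*(n - 3)*(n + 2)*(n - 3)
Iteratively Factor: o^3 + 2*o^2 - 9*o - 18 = (o + 3)*(o^2 - o - 6) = (o - 3)*(o + 3)*(o + 2)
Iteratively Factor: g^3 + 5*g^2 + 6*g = (g + 3)*(g^2 + 2*g) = (g + 2)*(g + 3)*(g)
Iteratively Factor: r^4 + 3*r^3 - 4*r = (r)*(r^3 + 3*r^2 - 4) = r*(r + 2)*(r^2 + r - 2) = r*(r - 1)*(r + 2)*(r + 2)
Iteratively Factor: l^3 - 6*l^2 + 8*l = (l - 4)*(l^2 - 2*l) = l*(l - 4)*(l - 2)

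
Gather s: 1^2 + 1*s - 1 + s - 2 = 2*s - 2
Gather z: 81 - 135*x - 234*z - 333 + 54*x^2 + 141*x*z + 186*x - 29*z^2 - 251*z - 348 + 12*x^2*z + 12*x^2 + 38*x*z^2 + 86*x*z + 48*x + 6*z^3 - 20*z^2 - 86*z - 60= 66*x^2 + 99*x + 6*z^3 + z^2*(38*x - 49) + z*(12*x^2 + 227*x - 571) - 660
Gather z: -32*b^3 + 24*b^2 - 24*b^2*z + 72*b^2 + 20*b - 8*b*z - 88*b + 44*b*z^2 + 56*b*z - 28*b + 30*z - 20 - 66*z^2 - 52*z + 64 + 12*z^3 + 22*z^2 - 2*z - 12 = -32*b^3 + 96*b^2 - 96*b + 12*z^3 + z^2*(44*b - 44) + z*(-24*b^2 + 48*b - 24) + 32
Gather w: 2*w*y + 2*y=2*w*y + 2*y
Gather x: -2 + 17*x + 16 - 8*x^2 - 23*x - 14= -8*x^2 - 6*x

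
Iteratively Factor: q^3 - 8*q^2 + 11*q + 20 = (q - 4)*(q^2 - 4*q - 5) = (q - 5)*(q - 4)*(q + 1)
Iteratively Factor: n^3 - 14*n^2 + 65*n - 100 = (n - 5)*(n^2 - 9*n + 20) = (n - 5)^2*(n - 4)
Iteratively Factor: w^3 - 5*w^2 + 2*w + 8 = (w - 4)*(w^2 - w - 2) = (w - 4)*(w - 2)*(w + 1)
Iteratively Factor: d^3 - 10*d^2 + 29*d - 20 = (d - 4)*(d^2 - 6*d + 5) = (d - 5)*(d - 4)*(d - 1)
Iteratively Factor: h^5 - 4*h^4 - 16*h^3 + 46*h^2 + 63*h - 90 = (h - 3)*(h^4 - h^3 - 19*h^2 - 11*h + 30) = (h - 5)*(h - 3)*(h^3 + 4*h^2 + h - 6) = (h - 5)*(h - 3)*(h + 3)*(h^2 + h - 2) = (h - 5)*(h - 3)*(h + 2)*(h + 3)*(h - 1)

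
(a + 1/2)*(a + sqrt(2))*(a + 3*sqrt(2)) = a^3 + a^2/2 + 4*sqrt(2)*a^2 + 2*sqrt(2)*a + 6*a + 3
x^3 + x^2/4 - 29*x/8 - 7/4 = (x - 2)*(x + 1/2)*(x + 7/4)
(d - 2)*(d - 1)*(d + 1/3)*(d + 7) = d^4 + 13*d^3/3 - 53*d^2/3 + 23*d/3 + 14/3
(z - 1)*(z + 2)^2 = z^3 + 3*z^2 - 4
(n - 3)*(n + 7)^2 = n^3 + 11*n^2 + 7*n - 147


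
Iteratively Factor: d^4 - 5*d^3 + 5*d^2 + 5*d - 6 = (d - 1)*(d^3 - 4*d^2 + d + 6) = (d - 1)*(d + 1)*(d^2 - 5*d + 6) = (d - 2)*(d - 1)*(d + 1)*(d - 3)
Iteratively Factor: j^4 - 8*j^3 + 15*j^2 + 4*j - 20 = (j - 2)*(j^3 - 6*j^2 + 3*j + 10) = (j - 5)*(j - 2)*(j^2 - j - 2) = (j - 5)*(j - 2)*(j + 1)*(j - 2)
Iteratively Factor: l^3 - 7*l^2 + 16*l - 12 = (l - 2)*(l^2 - 5*l + 6) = (l - 3)*(l - 2)*(l - 2)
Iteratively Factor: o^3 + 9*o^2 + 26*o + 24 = (o + 3)*(o^2 + 6*o + 8) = (o + 3)*(o + 4)*(o + 2)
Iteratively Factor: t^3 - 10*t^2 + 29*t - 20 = (t - 5)*(t^2 - 5*t + 4) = (t - 5)*(t - 1)*(t - 4)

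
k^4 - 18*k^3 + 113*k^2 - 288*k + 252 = (k - 7)*(k - 6)*(k - 3)*(k - 2)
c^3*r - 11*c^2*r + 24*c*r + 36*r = (c - 6)^2*(c*r + r)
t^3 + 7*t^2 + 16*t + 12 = (t + 2)^2*(t + 3)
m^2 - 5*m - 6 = (m - 6)*(m + 1)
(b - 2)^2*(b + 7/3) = b^3 - 5*b^2/3 - 16*b/3 + 28/3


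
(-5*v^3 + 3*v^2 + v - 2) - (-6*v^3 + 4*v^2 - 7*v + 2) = v^3 - v^2 + 8*v - 4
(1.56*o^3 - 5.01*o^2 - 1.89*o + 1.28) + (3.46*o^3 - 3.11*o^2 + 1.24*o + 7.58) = 5.02*o^3 - 8.12*o^2 - 0.65*o + 8.86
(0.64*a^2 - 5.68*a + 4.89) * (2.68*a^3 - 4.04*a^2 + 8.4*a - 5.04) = 1.7152*a^5 - 17.808*a^4 + 41.4284*a^3 - 70.6932*a^2 + 69.7032*a - 24.6456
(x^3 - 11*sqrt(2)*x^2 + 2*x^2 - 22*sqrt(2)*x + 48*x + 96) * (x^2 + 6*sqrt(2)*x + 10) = x^5 - 5*sqrt(2)*x^4 + 2*x^4 - 74*x^3 - 10*sqrt(2)*x^3 - 148*x^2 + 178*sqrt(2)*x^2 + 480*x + 356*sqrt(2)*x + 960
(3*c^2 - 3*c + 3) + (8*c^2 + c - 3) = 11*c^2 - 2*c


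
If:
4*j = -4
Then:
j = -1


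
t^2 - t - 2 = (t - 2)*(t + 1)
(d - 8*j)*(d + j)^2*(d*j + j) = d^4*j - 6*d^3*j^2 + d^3*j - 15*d^2*j^3 - 6*d^2*j^2 - 8*d*j^4 - 15*d*j^3 - 8*j^4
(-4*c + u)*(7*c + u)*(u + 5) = -28*c^2*u - 140*c^2 + 3*c*u^2 + 15*c*u + u^3 + 5*u^2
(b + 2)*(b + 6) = b^2 + 8*b + 12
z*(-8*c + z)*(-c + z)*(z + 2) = 8*c^2*z^2 + 16*c^2*z - 9*c*z^3 - 18*c*z^2 + z^4 + 2*z^3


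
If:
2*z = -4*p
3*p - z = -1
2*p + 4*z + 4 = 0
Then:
No Solution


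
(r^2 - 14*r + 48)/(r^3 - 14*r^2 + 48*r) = 1/r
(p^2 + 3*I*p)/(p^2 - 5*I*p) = (p + 3*I)/(p - 5*I)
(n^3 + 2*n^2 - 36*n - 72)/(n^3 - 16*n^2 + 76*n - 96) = (n^2 + 8*n + 12)/(n^2 - 10*n + 16)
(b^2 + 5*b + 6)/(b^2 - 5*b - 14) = (b + 3)/(b - 7)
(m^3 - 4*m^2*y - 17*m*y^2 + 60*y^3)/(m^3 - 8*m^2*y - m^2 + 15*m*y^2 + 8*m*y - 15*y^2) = (m + 4*y)/(m - 1)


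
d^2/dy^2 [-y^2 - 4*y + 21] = -2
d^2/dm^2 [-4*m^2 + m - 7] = -8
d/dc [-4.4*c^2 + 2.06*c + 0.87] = 2.06 - 8.8*c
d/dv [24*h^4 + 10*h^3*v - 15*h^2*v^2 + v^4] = 10*h^3 - 30*h^2*v + 4*v^3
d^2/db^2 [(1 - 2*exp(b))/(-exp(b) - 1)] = 3*(1 - exp(b))*exp(b)/(exp(3*b) + 3*exp(2*b) + 3*exp(b) + 1)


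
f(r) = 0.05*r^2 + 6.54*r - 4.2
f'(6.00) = 7.14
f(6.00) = 36.84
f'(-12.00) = 5.34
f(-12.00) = -75.48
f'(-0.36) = 6.50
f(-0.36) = -6.55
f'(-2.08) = 6.33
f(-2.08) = -17.59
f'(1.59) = 6.70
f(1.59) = 6.33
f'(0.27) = 6.57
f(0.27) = -2.43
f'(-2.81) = 6.26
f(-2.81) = -22.18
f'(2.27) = 6.77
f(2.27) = 10.90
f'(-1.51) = 6.39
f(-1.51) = -13.96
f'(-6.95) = 5.84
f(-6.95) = -47.24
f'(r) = 0.1*r + 6.54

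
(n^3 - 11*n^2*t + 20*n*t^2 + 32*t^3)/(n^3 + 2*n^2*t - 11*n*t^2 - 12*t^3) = (-n^2 + 12*n*t - 32*t^2)/(-n^2 - n*t + 12*t^2)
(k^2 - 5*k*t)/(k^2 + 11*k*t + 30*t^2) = k*(k - 5*t)/(k^2 + 11*k*t + 30*t^2)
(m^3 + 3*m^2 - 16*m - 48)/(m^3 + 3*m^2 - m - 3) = (m^2 - 16)/(m^2 - 1)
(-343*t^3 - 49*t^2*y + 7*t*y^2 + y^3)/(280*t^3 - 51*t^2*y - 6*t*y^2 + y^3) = (-49*t^2 + y^2)/(40*t^2 - 13*t*y + y^2)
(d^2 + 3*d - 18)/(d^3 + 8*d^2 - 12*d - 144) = (d - 3)/(d^2 + 2*d - 24)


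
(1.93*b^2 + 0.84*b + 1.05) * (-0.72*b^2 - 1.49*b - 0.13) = -1.3896*b^4 - 3.4805*b^3 - 2.2585*b^2 - 1.6737*b - 0.1365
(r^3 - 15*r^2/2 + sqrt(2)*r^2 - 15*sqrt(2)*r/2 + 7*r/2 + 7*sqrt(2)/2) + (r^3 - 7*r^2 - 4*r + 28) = 2*r^3 - 29*r^2/2 + sqrt(2)*r^2 - 15*sqrt(2)*r/2 - r/2 + 7*sqrt(2)/2 + 28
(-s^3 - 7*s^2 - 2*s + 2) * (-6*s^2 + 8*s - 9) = 6*s^5 + 34*s^4 - 35*s^3 + 35*s^2 + 34*s - 18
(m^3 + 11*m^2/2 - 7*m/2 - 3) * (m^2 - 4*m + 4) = m^5 + 3*m^4/2 - 43*m^3/2 + 33*m^2 - 2*m - 12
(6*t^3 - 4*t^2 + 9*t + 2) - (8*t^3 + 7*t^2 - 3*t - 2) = -2*t^3 - 11*t^2 + 12*t + 4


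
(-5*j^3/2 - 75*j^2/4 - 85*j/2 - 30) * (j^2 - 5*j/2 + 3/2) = -5*j^5/2 - 25*j^4/2 + 5*j^3/8 + 385*j^2/8 + 45*j/4 - 45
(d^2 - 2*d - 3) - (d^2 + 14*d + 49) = -16*d - 52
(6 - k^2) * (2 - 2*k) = 2*k^3 - 2*k^2 - 12*k + 12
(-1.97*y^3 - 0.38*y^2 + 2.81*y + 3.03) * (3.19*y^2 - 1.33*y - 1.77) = -6.2843*y^5 + 1.4079*y^4 + 12.9562*y^3 + 6.601*y^2 - 9.0036*y - 5.3631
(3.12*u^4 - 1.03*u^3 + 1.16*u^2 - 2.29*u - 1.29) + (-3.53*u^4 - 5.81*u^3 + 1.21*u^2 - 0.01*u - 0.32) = -0.41*u^4 - 6.84*u^3 + 2.37*u^2 - 2.3*u - 1.61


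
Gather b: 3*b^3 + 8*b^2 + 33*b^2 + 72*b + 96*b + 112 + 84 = 3*b^3 + 41*b^2 + 168*b + 196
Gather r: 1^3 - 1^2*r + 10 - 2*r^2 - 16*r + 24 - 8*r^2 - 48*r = -10*r^2 - 65*r + 35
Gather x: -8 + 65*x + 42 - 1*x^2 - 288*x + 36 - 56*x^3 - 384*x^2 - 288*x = -56*x^3 - 385*x^2 - 511*x + 70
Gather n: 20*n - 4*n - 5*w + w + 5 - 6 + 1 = 16*n - 4*w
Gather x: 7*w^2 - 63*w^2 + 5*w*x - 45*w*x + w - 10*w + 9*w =-56*w^2 - 40*w*x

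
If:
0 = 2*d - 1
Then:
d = 1/2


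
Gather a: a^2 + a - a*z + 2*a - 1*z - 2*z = a^2 + a*(3 - z) - 3*z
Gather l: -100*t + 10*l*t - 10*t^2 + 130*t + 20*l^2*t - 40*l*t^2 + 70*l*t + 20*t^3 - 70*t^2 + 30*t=20*l^2*t + l*(-40*t^2 + 80*t) + 20*t^3 - 80*t^2 + 60*t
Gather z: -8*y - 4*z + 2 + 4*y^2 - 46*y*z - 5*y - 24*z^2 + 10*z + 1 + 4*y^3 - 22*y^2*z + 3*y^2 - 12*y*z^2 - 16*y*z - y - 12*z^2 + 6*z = 4*y^3 + 7*y^2 - 14*y + z^2*(-12*y - 36) + z*(-22*y^2 - 62*y + 12) + 3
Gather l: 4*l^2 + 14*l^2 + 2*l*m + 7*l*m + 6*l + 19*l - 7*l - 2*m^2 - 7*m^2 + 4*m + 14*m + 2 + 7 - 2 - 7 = 18*l^2 + l*(9*m + 18) - 9*m^2 + 18*m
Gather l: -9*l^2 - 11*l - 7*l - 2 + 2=-9*l^2 - 18*l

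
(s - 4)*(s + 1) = s^2 - 3*s - 4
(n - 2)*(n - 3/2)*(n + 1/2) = n^3 - 3*n^2 + 5*n/4 + 3/2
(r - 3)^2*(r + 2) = r^3 - 4*r^2 - 3*r + 18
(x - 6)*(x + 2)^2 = x^3 - 2*x^2 - 20*x - 24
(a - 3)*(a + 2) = a^2 - a - 6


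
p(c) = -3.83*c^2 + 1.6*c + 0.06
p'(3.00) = -21.38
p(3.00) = -29.61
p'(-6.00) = 47.56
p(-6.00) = -147.42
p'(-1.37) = 12.09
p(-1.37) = -9.32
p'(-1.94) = 16.46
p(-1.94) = -17.46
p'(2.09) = -14.41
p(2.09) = -13.33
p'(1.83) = -12.42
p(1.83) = -9.84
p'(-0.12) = 2.52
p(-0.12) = -0.19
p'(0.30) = -0.70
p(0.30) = 0.20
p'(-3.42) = 27.80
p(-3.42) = -50.21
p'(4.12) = -29.96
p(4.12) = -58.36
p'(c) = 1.6 - 7.66*c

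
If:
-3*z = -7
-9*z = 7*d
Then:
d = -3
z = 7/3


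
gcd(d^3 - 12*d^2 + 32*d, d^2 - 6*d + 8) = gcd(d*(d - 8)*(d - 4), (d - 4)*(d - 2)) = d - 4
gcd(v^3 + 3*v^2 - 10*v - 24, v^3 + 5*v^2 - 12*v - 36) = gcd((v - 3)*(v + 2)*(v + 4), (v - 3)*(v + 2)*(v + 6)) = v^2 - v - 6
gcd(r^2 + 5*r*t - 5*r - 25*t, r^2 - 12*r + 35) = r - 5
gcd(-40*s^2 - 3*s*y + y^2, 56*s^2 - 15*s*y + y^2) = -8*s + y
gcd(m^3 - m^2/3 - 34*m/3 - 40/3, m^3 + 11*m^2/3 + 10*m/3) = m^2 + 11*m/3 + 10/3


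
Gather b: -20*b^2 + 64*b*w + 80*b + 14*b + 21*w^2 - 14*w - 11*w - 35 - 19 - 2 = -20*b^2 + b*(64*w + 94) + 21*w^2 - 25*w - 56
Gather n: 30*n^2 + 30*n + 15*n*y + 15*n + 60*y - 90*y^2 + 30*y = 30*n^2 + n*(15*y + 45) - 90*y^2 + 90*y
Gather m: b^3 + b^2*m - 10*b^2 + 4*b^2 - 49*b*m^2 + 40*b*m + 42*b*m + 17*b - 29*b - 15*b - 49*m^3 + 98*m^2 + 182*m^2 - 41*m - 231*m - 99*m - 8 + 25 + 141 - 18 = b^3 - 6*b^2 - 27*b - 49*m^3 + m^2*(280 - 49*b) + m*(b^2 + 82*b - 371) + 140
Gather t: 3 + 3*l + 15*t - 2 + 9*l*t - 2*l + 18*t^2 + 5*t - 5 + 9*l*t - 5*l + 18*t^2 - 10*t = -4*l + 36*t^2 + t*(18*l + 10) - 4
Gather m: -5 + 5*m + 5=5*m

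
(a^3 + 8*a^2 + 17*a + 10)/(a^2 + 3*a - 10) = (a^2 + 3*a + 2)/(a - 2)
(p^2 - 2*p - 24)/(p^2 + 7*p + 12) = (p - 6)/(p + 3)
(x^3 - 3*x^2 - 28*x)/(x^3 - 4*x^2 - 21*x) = (x + 4)/(x + 3)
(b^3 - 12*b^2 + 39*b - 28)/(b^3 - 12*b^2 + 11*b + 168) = (b^2 - 5*b + 4)/(b^2 - 5*b - 24)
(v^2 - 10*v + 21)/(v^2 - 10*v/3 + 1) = 3*(v - 7)/(3*v - 1)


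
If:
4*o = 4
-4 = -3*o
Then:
No Solution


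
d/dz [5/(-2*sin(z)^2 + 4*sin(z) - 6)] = 5*(sin(z) - 1)*cos(z)/(sin(z)^2 - 2*sin(z) + 3)^2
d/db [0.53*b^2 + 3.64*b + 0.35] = 1.06*b + 3.64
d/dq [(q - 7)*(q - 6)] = 2*q - 13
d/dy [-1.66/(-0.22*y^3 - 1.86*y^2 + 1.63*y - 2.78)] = (-1.0956*y^2 - 6.1752*y + 2.7058)/(0.22*y^3 + 1.86*y^2 - 1.63*y + 2.78)^2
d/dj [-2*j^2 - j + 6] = -4*j - 1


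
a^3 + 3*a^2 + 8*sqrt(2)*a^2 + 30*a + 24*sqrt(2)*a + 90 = (a + 3)*(a + 3*sqrt(2))*(a + 5*sqrt(2))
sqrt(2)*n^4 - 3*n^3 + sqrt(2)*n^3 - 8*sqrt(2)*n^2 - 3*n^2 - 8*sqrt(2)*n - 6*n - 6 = (n + 1)*(n - 3*sqrt(2))*(n + sqrt(2))*(sqrt(2)*n + 1)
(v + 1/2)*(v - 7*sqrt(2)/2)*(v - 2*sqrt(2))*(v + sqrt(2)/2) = v^4 - 5*sqrt(2)*v^3 + v^3/2 - 5*sqrt(2)*v^2/2 + 17*v^2/2 + 17*v/4 + 7*sqrt(2)*v + 7*sqrt(2)/2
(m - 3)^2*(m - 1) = m^3 - 7*m^2 + 15*m - 9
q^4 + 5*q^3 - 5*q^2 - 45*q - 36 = (q - 3)*(q + 1)*(q + 3)*(q + 4)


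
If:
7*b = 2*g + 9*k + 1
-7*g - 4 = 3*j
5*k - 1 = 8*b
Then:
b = 5*k/8 - 1/8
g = -37*k/16 - 15/16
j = 259*k/48 + 41/48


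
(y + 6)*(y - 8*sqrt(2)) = y^2 - 8*sqrt(2)*y + 6*y - 48*sqrt(2)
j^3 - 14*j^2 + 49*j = j*(j - 7)^2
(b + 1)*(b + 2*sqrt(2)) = b^2 + b + 2*sqrt(2)*b + 2*sqrt(2)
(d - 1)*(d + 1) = d^2 - 1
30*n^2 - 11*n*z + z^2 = (-6*n + z)*(-5*n + z)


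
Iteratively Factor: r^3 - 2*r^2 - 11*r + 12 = (r - 4)*(r^2 + 2*r - 3) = (r - 4)*(r + 3)*(r - 1)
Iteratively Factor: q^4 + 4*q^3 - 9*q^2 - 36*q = (q)*(q^3 + 4*q^2 - 9*q - 36) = q*(q - 3)*(q^2 + 7*q + 12) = q*(q - 3)*(q + 3)*(q + 4)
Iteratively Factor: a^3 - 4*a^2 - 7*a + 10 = (a + 2)*(a^2 - 6*a + 5) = (a - 1)*(a + 2)*(a - 5)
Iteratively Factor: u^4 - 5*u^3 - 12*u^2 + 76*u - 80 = (u - 2)*(u^3 - 3*u^2 - 18*u + 40) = (u - 2)^2*(u^2 - u - 20) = (u - 2)^2*(u + 4)*(u - 5)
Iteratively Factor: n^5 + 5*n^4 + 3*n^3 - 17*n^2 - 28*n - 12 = (n + 3)*(n^4 + 2*n^3 - 3*n^2 - 8*n - 4) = (n + 2)*(n + 3)*(n^3 - 3*n - 2) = (n + 1)*(n + 2)*(n + 3)*(n^2 - n - 2) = (n - 2)*(n + 1)*(n + 2)*(n + 3)*(n + 1)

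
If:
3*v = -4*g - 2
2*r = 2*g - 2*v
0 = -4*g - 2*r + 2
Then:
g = 1/13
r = 11/13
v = -10/13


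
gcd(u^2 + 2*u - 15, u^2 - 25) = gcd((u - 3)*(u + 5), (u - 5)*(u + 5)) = u + 5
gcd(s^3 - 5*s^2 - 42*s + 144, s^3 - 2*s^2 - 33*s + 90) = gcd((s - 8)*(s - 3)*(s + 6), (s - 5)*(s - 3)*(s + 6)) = s^2 + 3*s - 18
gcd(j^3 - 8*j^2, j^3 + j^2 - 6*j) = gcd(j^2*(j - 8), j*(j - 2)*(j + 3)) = j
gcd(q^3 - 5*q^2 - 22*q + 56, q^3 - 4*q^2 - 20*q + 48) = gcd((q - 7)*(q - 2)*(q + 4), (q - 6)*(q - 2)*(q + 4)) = q^2 + 2*q - 8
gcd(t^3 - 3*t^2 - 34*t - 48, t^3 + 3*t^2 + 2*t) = t + 2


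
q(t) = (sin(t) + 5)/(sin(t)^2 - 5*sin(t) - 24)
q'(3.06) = -0.00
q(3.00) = -0.21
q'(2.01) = 0.00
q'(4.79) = 0.00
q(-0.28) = -0.21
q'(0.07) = 0.00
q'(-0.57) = 0.01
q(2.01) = -0.21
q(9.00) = -0.21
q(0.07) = -0.21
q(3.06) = -0.21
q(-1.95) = -0.22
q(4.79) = -0.22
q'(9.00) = 0.00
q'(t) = (-2*sin(t)*cos(t) + 5*cos(t))*(sin(t) + 5)/(sin(t)^2 - 5*sin(t) - 24)^2 + cos(t)/(sin(t)^2 - 5*sin(t) - 24)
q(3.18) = -0.21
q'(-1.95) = -0.01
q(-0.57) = -0.21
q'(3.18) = -0.00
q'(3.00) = 0.00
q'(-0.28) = 0.01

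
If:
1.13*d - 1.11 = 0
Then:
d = 0.98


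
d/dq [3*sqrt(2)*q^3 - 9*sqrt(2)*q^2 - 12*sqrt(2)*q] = sqrt(2)*(9*q^2 - 18*q - 12)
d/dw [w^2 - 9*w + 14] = 2*w - 9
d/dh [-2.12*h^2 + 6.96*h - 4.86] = 6.96 - 4.24*h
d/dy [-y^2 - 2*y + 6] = -2*y - 2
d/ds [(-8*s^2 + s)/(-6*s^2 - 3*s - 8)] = 2*(15*s^2 + 64*s - 4)/(36*s^4 + 36*s^3 + 105*s^2 + 48*s + 64)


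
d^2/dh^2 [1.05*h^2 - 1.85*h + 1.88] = 2.10000000000000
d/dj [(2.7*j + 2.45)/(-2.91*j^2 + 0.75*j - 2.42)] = (7.857*j^2 + 14.259*j - 8.3715)/(8.4681*j^4 - 4.365*j^3 + 14.6469*j^2 - 3.63*j + 5.8564)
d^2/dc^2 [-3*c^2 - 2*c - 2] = -6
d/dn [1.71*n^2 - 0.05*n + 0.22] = 3.42*n - 0.05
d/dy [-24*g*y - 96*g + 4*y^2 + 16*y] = -24*g + 8*y + 16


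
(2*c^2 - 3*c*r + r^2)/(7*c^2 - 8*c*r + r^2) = (-2*c + r)/(-7*c + r)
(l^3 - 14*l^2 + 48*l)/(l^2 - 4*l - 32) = l*(l - 6)/(l + 4)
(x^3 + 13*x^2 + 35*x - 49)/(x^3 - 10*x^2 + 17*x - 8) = (x^2 + 14*x + 49)/(x^2 - 9*x + 8)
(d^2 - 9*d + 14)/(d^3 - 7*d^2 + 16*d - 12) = (d - 7)/(d^2 - 5*d + 6)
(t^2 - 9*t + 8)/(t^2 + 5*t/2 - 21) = 2*(t^2 - 9*t + 8)/(2*t^2 + 5*t - 42)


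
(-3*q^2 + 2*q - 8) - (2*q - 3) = -3*q^2 - 5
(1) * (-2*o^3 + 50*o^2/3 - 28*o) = -2*o^3 + 50*o^2/3 - 28*o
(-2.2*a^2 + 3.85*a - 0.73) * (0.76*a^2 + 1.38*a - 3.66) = -1.672*a^4 - 0.11*a^3 + 12.8102*a^2 - 15.0984*a + 2.6718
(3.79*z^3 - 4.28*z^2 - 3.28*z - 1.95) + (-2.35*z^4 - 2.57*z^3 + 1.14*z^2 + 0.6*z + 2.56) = -2.35*z^4 + 1.22*z^3 - 3.14*z^2 - 2.68*z + 0.61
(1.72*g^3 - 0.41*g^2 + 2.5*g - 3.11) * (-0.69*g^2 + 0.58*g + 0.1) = -1.1868*g^5 + 1.2805*g^4 - 1.7908*g^3 + 3.5549*g^2 - 1.5538*g - 0.311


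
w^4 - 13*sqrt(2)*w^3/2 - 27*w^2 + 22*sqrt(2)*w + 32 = (w - 8*sqrt(2))*(w - sqrt(2))*(w + sqrt(2)/2)*(w + 2*sqrt(2))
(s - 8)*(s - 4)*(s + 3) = s^3 - 9*s^2 - 4*s + 96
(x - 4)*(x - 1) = x^2 - 5*x + 4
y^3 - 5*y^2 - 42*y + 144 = (y - 8)*(y - 3)*(y + 6)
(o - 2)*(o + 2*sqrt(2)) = o^2 - 2*o + 2*sqrt(2)*o - 4*sqrt(2)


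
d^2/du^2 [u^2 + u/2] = 2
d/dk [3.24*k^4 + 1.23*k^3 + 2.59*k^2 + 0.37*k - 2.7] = 12.96*k^3 + 3.69*k^2 + 5.18*k + 0.37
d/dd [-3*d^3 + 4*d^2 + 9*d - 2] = -9*d^2 + 8*d + 9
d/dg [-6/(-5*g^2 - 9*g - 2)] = 6*(-10*g - 9)/(5*g^2 + 9*g + 2)^2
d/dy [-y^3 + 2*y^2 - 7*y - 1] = -3*y^2 + 4*y - 7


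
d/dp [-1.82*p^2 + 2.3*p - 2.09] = 2.3 - 3.64*p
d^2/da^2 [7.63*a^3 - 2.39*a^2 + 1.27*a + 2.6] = 45.78*a - 4.78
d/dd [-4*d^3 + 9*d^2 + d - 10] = -12*d^2 + 18*d + 1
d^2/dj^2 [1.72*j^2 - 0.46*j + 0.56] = 3.44000000000000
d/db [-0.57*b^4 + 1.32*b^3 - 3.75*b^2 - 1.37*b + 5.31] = -2.28*b^3 + 3.96*b^2 - 7.5*b - 1.37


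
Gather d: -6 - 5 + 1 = -10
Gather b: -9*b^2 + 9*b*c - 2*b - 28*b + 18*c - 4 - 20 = -9*b^2 + b*(9*c - 30) + 18*c - 24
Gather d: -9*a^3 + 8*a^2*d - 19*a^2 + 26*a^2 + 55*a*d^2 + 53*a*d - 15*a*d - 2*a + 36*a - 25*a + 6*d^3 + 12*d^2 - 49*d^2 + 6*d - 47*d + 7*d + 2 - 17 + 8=-9*a^3 + 7*a^2 + 9*a + 6*d^3 + d^2*(55*a - 37) + d*(8*a^2 + 38*a - 34) - 7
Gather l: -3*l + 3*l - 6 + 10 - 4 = 0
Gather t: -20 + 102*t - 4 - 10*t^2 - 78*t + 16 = -10*t^2 + 24*t - 8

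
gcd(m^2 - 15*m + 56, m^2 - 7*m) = m - 7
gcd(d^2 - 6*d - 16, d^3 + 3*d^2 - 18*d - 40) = d + 2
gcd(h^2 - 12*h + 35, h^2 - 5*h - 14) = h - 7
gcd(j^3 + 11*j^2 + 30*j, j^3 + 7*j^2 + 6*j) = j^2 + 6*j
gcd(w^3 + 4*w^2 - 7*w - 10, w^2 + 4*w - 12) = w - 2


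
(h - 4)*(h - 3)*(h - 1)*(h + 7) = h^4 - h^3 - 37*h^2 + 121*h - 84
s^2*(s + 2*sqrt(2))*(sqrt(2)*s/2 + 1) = sqrt(2)*s^4/2 + 3*s^3 + 2*sqrt(2)*s^2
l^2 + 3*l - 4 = (l - 1)*(l + 4)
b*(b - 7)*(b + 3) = b^3 - 4*b^2 - 21*b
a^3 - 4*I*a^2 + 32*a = a*(a - 8*I)*(a + 4*I)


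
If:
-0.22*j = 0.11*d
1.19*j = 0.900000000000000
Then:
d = -1.51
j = 0.76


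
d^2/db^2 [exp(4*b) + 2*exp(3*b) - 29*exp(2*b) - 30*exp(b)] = (16*exp(3*b) + 18*exp(2*b) - 116*exp(b) - 30)*exp(b)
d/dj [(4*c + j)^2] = 8*c + 2*j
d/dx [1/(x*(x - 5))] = (5 - 2*x)/(x^2*(x^2 - 10*x + 25))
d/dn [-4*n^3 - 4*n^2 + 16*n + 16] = -12*n^2 - 8*n + 16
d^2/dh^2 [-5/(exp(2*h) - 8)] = 20*(-exp(2*h) - 8)*exp(2*h)/(exp(2*h) - 8)^3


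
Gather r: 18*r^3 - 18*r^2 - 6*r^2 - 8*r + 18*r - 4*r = 18*r^3 - 24*r^2 + 6*r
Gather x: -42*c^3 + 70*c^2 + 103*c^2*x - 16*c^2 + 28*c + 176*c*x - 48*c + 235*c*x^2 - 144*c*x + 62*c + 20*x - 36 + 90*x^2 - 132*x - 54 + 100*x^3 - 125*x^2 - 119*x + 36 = -42*c^3 + 54*c^2 + 42*c + 100*x^3 + x^2*(235*c - 35) + x*(103*c^2 + 32*c - 231) - 54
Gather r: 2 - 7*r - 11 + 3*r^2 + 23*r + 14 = 3*r^2 + 16*r + 5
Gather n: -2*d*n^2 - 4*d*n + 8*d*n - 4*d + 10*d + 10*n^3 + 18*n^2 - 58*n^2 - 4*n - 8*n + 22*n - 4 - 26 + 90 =6*d + 10*n^3 + n^2*(-2*d - 40) + n*(4*d + 10) + 60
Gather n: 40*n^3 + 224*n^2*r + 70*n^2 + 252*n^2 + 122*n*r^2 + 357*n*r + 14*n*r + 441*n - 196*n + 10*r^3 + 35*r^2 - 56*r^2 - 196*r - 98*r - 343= 40*n^3 + n^2*(224*r + 322) + n*(122*r^2 + 371*r + 245) + 10*r^3 - 21*r^2 - 294*r - 343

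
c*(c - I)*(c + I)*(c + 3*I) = c^4 + 3*I*c^3 + c^2 + 3*I*c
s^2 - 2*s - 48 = (s - 8)*(s + 6)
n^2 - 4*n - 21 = (n - 7)*(n + 3)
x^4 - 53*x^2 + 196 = (x - 7)*(x - 2)*(x + 2)*(x + 7)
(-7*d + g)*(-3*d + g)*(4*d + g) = 84*d^3 - 19*d^2*g - 6*d*g^2 + g^3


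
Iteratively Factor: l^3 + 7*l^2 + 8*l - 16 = (l + 4)*(l^2 + 3*l - 4) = (l - 1)*(l + 4)*(l + 4)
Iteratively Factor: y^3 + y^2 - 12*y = (y)*(y^2 + y - 12) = y*(y + 4)*(y - 3)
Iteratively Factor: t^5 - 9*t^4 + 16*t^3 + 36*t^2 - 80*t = (t - 4)*(t^4 - 5*t^3 - 4*t^2 + 20*t) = (t - 4)*(t - 2)*(t^3 - 3*t^2 - 10*t) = t*(t - 4)*(t - 2)*(t^2 - 3*t - 10) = t*(t - 5)*(t - 4)*(t - 2)*(t + 2)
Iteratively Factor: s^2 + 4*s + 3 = (s + 1)*(s + 3)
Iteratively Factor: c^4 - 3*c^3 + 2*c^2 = (c - 1)*(c^3 - 2*c^2) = c*(c - 1)*(c^2 - 2*c) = c*(c - 2)*(c - 1)*(c)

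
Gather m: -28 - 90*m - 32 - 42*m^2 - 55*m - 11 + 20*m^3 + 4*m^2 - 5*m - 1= 20*m^3 - 38*m^2 - 150*m - 72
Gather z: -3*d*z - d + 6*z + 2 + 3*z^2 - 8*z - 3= -d + 3*z^2 + z*(-3*d - 2) - 1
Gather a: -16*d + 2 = 2 - 16*d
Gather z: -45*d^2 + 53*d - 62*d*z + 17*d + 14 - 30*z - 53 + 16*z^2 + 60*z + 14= -45*d^2 + 70*d + 16*z^2 + z*(30 - 62*d) - 25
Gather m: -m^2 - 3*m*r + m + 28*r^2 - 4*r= -m^2 + m*(1 - 3*r) + 28*r^2 - 4*r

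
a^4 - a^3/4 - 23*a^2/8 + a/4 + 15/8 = (a - 3/2)*(a - 1)*(a + 1)*(a + 5/4)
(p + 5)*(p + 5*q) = p^2 + 5*p*q + 5*p + 25*q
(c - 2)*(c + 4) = c^2 + 2*c - 8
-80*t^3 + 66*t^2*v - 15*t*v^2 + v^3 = (-8*t + v)*(-5*t + v)*(-2*t + v)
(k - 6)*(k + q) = k^2 + k*q - 6*k - 6*q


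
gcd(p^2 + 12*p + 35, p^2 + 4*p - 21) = p + 7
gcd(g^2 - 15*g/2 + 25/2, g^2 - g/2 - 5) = g - 5/2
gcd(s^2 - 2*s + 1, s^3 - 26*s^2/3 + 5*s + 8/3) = s - 1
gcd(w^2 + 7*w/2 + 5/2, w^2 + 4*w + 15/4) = w + 5/2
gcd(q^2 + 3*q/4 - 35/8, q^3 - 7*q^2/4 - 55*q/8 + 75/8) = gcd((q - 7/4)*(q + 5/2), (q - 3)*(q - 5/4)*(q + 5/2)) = q + 5/2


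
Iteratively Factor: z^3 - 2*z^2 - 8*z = (z)*(z^2 - 2*z - 8) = z*(z + 2)*(z - 4)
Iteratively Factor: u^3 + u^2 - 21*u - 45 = (u + 3)*(u^2 - 2*u - 15) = (u - 5)*(u + 3)*(u + 3)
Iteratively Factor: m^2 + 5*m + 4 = (m + 1)*(m + 4)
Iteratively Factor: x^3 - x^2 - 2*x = (x + 1)*(x^2 - 2*x) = (x - 2)*(x + 1)*(x)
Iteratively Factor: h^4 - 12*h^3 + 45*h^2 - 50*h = (h - 5)*(h^3 - 7*h^2 + 10*h) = (h - 5)^2*(h^2 - 2*h) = h*(h - 5)^2*(h - 2)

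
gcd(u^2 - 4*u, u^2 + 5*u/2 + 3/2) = 1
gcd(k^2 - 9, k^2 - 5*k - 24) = k + 3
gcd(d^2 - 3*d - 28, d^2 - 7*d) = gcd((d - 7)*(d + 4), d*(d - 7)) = d - 7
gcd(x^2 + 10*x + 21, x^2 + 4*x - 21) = x + 7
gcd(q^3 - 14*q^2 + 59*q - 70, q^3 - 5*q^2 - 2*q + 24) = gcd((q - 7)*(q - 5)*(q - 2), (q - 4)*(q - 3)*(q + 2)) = 1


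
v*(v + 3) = v^2 + 3*v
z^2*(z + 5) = z^3 + 5*z^2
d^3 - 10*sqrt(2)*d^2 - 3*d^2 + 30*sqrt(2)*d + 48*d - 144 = (d - 3)*(d - 6*sqrt(2))*(d - 4*sqrt(2))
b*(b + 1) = b^2 + b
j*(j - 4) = j^2 - 4*j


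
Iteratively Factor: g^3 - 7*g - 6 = (g + 1)*(g^2 - g - 6) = (g - 3)*(g + 1)*(g + 2)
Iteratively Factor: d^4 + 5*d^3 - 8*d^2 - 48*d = (d + 4)*(d^3 + d^2 - 12*d) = d*(d + 4)*(d^2 + d - 12) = d*(d + 4)^2*(d - 3)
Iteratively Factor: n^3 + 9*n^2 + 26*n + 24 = (n + 3)*(n^2 + 6*n + 8) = (n + 2)*(n + 3)*(n + 4)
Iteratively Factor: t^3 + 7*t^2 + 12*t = (t + 3)*(t^2 + 4*t) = (t + 3)*(t + 4)*(t)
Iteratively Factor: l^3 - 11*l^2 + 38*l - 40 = (l - 2)*(l^2 - 9*l + 20) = (l - 4)*(l - 2)*(l - 5)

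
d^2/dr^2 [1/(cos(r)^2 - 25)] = 2*(-2*sin(r)^4 + 51*sin(r)^2 - 24)/(cos(r)^2 - 25)^3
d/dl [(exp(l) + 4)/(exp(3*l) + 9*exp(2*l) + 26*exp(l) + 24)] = (-2*exp(l) - 5)*exp(l)/(exp(4*l) + 10*exp(3*l) + 37*exp(2*l) + 60*exp(l) + 36)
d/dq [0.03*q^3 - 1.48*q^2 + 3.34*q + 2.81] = 0.09*q^2 - 2.96*q + 3.34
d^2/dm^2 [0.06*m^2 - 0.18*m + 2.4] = 0.120000000000000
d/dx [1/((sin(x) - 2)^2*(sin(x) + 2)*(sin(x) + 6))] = 2*(-10*sin(x) + cos(2*x) - 5)*cos(x)/((sin(x) - 2)^3*(sin(x) + 2)^2*(sin(x) + 6)^2)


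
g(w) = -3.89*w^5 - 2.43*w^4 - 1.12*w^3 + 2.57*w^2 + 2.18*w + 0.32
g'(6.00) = -27394.66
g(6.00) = -33533.92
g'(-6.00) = -23257.30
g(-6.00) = 27421.04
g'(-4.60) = -7855.11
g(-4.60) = 7077.63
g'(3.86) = -4904.93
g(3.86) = -3890.23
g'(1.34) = -83.06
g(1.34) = -19.48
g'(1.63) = -177.76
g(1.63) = -56.06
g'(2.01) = -397.47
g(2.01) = -161.30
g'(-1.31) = -45.75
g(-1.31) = 12.24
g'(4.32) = -7596.11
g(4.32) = -6731.79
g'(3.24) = -2490.42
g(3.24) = -1660.43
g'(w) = -19.45*w^4 - 9.72*w^3 - 3.36*w^2 + 5.14*w + 2.18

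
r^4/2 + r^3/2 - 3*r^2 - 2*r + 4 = (r/2 + 1)*(r - 2)*(r - 1)*(r + 2)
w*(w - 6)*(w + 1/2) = w^3 - 11*w^2/2 - 3*w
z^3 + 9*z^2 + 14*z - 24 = (z - 1)*(z + 4)*(z + 6)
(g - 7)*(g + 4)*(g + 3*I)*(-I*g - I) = -I*g^4 + 3*g^3 + 2*I*g^3 - 6*g^2 + 31*I*g^2 - 93*g + 28*I*g - 84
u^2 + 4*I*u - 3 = (u + I)*(u + 3*I)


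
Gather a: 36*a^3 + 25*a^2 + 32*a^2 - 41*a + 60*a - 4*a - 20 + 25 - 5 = 36*a^3 + 57*a^2 + 15*a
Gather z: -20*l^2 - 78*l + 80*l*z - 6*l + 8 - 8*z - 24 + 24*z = -20*l^2 - 84*l + z*(80*l + 16) - 16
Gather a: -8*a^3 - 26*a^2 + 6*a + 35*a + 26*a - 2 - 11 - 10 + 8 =-8*a^3 - 26*a^2 + 67*a - 15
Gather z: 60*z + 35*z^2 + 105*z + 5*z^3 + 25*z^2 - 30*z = 5*z^3 + 60*z^2 + 135*z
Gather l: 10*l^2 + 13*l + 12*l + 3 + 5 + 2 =10*l^2 + 25*l + 10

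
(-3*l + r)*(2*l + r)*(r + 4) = -6*l^2*r - 24*l^2 - l*r^2 - 4*l*r + r^3 + 4*r^2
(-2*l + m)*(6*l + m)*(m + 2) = -12*l^2*m - 24*l^2 + 4*l*m^2 + 8*l*m + m^3 + 2*m^2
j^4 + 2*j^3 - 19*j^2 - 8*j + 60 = (j - 3)*(j - 2)*(j + 2)*(j + 5)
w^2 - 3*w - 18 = (w - 6)*(w + 3)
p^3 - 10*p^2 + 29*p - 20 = (p - 5)*(p - 4)*(p - 1)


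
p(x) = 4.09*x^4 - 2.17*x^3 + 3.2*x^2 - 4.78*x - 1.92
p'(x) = 16.36*x^3 - 6.51*x^2 + 6.4*x - 4.78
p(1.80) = 30.12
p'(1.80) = 81.06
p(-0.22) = -0.68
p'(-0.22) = -6.68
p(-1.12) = 16.93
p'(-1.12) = -43.10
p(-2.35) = 179.88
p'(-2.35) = -268.09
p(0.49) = -3.51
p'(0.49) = -1.28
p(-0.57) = 2.68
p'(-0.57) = -13.57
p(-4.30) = 1648.62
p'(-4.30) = -1453.40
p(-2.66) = 279.04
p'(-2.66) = -375.78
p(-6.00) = 5911.32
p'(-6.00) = -3811.30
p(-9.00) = 28716.72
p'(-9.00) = -12516.13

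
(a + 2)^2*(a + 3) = a^3 + 7*a^2 + 16*a + 12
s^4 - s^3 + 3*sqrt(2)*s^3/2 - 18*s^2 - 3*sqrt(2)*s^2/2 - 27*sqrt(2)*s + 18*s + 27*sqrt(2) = (s - 1)*(s - 3*sqrt(2))*(s + 3*sqrt(2)/2)*(s + 3*sqrt(2))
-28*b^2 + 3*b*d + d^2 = (-4*b + d)*(7*b + d)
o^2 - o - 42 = (o - 7)*(o + 6)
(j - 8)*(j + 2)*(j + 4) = j^3 - 2*j^2 - 40*j - 64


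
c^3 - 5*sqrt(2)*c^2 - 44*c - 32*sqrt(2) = (c - 8*sqrt(2))*(c + sqrt(2))*(c + 2*sqrt(2))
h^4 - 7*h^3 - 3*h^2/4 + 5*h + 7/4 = (h - 7)*(h - 1)*(h + 1/2)^2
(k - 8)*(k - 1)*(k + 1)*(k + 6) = k^4 - 2*k^3 - 49*k^2 + 2*k + 48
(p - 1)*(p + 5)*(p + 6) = p^3 + 10*p^2 + 19*p - 30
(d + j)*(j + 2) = d*j + 2*d + j^2 + 2*j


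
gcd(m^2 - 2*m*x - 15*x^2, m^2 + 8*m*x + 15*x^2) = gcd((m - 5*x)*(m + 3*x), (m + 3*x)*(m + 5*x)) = m + 3*x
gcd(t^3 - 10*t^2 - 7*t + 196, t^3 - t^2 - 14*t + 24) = t + 4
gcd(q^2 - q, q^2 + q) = q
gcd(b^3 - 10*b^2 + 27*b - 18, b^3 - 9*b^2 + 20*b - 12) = b^2 - 7*b + 6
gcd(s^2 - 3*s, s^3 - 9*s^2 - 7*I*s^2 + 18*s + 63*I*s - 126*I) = s - 3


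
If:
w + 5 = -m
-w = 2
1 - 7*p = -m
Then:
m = -3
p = -2/7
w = -2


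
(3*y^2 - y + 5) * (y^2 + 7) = 3*y^4 - y^3 + 26*y^2 - 7*y + 35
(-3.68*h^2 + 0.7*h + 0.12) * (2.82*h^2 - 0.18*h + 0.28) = -10.3776*h^4 + 2.6364*h^3 - 0.818*h^2 + 0.1744*h + 0.0336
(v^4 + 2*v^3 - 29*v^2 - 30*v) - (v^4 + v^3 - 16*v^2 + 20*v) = v^3 - 13*v^2 - 50*v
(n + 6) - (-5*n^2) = 5*n^2 + n + 6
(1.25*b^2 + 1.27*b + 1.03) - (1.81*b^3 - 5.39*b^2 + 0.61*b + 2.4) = -1.81*b^3 + 6.64*b^2 + 0.66*b - 1.37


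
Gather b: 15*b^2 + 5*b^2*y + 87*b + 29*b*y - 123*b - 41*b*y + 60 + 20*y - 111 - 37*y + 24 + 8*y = b^2*(5*y + 15) + b*(-12*y - 36) - 9*y - 27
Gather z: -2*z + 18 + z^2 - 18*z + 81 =z^2 - 20*z + 99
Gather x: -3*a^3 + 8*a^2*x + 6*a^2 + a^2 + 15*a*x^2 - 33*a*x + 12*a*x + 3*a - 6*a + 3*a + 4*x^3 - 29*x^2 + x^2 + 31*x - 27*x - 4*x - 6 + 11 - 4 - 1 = -3*a^3 + 7*a^2 + 4*x^3 + x^2*(15*a - 28) + x*(8*a^2 - 21*a)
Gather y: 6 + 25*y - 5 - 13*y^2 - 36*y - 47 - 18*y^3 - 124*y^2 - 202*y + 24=-18*y^3 - 137*y^2 - 213*y - 22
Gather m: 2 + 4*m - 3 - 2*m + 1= 2*m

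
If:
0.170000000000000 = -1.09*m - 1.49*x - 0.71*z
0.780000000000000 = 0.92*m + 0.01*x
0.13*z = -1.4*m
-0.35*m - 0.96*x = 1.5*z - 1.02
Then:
No Solution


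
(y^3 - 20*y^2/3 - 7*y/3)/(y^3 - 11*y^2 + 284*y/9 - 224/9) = 3*y*(3*y + 1)/(9*y^2 - 36*y + 32)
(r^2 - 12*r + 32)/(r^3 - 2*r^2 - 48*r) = (r - 4)/(r*(r + 6))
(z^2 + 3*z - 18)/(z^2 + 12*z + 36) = (z - 3)/(z + 6)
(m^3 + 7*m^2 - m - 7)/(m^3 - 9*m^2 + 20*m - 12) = (m^2 + 8*m + 7)/(m^2 - 8*m + 12)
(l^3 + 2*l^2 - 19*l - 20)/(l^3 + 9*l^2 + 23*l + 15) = (l - 4)/(l + 3)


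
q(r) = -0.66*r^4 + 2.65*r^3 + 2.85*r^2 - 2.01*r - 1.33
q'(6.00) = -251.85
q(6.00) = -193.75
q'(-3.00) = 123.72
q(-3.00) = -94.66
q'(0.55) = 3.09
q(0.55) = -1.19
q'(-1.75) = 26.51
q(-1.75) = -9.48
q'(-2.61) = 84.21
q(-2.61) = -54.41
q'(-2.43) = 68.96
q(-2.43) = -40.65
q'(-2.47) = 72.20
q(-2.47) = -43.48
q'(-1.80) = 28.88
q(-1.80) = -10.86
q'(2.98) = 15.71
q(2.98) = 36.07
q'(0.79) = 6.15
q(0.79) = -0.09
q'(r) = -2.64*r^3 + 7.95*r^2 + 5.7*r - 2.01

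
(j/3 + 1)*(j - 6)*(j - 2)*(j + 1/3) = j^4/3 - 14*j^3/9 - 41*j^2/9 + 32*j/3 + 4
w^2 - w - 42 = (w - 7)*(w + 6)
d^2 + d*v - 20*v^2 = (d - 4*v)*(d + 5*v)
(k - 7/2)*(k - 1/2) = k^2 - 4*k + 7/4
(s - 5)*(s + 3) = s^2 - 2*s - 15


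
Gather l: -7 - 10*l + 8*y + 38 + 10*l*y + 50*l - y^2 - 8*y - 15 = l*(10*y + 40) - y^2 + 16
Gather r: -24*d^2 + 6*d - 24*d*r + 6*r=-24*d^2 + 6*d + r*(6 - 24*d)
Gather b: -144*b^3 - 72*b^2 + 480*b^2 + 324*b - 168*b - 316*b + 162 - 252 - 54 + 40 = -144*b^3 + 408*b^2 - 160*b - 104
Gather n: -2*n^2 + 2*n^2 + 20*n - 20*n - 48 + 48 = 0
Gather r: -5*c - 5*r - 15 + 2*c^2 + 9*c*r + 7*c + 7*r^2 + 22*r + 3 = 2*c^2 + 2*c + 7*r^2 + r*(9*c + 17) - 12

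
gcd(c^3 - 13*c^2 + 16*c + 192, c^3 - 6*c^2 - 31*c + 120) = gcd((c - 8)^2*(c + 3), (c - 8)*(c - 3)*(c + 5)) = c - 8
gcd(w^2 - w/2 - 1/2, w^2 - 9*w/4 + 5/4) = w - 1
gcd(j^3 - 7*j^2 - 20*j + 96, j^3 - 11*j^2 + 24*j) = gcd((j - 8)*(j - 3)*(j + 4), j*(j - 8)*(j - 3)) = j^2 - 11*j + 24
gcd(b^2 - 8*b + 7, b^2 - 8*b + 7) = b^2 - 8*b + 7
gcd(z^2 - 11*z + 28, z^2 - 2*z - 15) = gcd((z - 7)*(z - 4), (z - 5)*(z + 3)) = 1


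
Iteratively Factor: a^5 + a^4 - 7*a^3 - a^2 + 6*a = (a + 3)*(a^4 - 2*a^3 - a^2 + 2*a) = (a - 2)*(a + 3)*(a^3 - a) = (a - 2)*(a - 1)*(a + 3)*(a^2 + a) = (a - 2)*(a - 1)*(a + 1)*(a + 3)*(a)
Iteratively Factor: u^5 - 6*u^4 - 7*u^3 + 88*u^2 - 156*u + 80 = (u - 1)*(u^4 - 5*u^3 - 12*u^2 + 76*u - 80) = (u - 2)*(u - 1)*(u^3 - 3*u^2 - 18*u + 40) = (u - 2)*(u - 1)*(u + 4)*(u^2 - 7*u + 10) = (u - 2)^2*(u - 1)*(u + 4)*(u - 5)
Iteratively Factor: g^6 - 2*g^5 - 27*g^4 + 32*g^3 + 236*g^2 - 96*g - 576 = (g + 3)*(g^5 - 5*g^4 - 12*g^3 + 68*g^2 + 32*g - 192) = (g - 2)*(g + 3)*(g^4 - 3*g^3 - 18*g^2 + 32*g + 96) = (g - 2)*(g + 3)^2*(g^3 - 6*g^2 + 32) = (g - 2)*(g + 2)*(g + 3)^2*(g^2 - 8*g + 16) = (g - 4)*(g - 2)*(g + 2)*(g + 3)^2*(g - 4)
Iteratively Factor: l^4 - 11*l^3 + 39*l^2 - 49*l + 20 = (l - 1)*(l^3 - 10*l^2 + 29*l - 20) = (l - 4)*(l - 1)*(l^2 - 6*l + 5) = (l - 5)*(l - 4)*(l - 1)*(l - 1)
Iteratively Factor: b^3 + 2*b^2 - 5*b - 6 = (b + 1)*(b^2 + b - 6) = (b - 2)*(b + 1)*(b + 3)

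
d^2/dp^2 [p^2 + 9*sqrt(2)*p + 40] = 2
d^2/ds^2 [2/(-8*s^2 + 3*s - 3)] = 4*(64*s^2 - 24*s - (16*s - 3)^2 + 24)/(8*s^2 - 3*s + 3)^3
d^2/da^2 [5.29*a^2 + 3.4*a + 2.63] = 10.5800000000000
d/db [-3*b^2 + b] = 1 - 6*b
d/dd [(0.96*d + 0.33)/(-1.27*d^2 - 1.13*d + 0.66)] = (1.2192*d^2 + 0.8382*d + 1.0065)/(1.6129*d^4 + 2.8702*d^3 - 0.3995*d^2 - 1.4916*d + 0.4356)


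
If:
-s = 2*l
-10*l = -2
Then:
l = 1/5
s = -2/5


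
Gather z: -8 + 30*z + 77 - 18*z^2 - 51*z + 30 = -18*z^2 - 21*z + 99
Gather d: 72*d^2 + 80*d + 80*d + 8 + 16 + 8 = 72*d^2 + 160*d + 32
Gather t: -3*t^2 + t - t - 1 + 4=3 - 3*t^2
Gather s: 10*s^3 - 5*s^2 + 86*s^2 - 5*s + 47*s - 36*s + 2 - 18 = 10*s^3 + 81*s^2 + 6*s - 16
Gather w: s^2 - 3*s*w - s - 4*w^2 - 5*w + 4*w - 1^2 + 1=s^2 - s - 4*w^2 + w*(-3*s - 1)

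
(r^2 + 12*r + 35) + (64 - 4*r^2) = -3*r^2 + 12*r + 99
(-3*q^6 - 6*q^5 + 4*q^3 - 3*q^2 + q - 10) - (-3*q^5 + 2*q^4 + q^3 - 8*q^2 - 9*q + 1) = -3*q^6 - 3*q^5 - 2*q^4 + 3*q^3 + 5*q^2 + 10*q - 11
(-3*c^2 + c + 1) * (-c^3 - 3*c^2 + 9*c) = 3*c^5 + 8*c^4 - 31*c^3 + 6*c^2 + 9*c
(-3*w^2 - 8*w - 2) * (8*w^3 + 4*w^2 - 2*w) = -24*w^5 - 76*w^4 - 42*w^3 + 8*w^2 + 4*w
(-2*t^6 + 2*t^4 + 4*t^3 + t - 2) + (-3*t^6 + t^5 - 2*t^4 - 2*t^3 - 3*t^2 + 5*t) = -5*t^6 + t^5 + 2*t^3 - 3*t^2 + 6*t - 2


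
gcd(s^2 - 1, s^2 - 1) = s^2 - 1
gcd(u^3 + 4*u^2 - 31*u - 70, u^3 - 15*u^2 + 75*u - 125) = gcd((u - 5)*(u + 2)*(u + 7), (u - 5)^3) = u - 5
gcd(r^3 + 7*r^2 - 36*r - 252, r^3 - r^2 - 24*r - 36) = r - 6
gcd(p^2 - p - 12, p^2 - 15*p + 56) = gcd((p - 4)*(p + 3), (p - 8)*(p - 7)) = 1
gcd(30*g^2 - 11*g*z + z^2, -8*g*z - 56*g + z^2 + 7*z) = 1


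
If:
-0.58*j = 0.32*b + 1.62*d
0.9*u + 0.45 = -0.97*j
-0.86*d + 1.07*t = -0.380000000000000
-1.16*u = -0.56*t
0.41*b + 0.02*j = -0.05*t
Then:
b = 0.05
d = 0.11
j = -0.35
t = -0.26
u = -0.13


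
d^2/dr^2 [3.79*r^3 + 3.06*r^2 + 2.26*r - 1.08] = 22.74*r + 6.12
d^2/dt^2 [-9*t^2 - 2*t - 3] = -18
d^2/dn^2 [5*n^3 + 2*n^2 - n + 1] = 30*n + 4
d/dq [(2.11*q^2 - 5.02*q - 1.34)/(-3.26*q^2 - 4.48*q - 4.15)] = (-25.818*q^2 - 26.2498*q + 14.8298)/(10.6276*q^4 + 29.2096*q^3 + 47.1284*q^2 + 37.184*q + 17.2225)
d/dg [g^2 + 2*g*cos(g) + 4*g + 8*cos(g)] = -2*g*sin(g) + 2*g - 8*sin(g) + 2*cos(g) + 4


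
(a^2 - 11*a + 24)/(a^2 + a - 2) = (a^2 - 11*a + 24)/(a^2 + a - 2)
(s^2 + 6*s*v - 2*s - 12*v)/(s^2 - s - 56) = (-s^2 - 6*s*v + 2*s + 12*v)/(-s^2 + s + 56)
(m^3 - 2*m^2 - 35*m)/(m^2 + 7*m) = (m^2 - 2*m - 35)/(m + 7)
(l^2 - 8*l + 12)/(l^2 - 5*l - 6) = (l - 2)/(l + 1)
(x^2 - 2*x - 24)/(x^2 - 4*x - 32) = (x - 6)/(x - 8)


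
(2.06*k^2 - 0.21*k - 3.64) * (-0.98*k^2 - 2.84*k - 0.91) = -2.0188*k^4 - 5.6446*k^3 + 2.289*k^2 + 10.5287*k + 3.3124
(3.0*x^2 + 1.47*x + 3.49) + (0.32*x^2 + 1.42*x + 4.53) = 3.32*x^2 + 2.89*x + 8.02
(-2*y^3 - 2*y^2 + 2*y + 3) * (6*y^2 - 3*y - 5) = -12*y^5 - 6*y^4 + 28*y^3 + 22*y^2 - 19*y - 15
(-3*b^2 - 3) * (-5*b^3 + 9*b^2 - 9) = 15*b^5 - 27*b^4 + 15*b^3 + 27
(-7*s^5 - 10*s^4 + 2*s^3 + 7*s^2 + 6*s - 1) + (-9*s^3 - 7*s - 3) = -7*s^5 - 10*s^4 - 7*s^3 + 7*s^2 - s - 4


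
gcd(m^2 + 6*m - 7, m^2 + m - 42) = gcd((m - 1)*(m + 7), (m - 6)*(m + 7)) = m + 7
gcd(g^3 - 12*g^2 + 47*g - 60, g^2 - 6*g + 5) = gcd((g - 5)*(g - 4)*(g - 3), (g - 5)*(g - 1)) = g - 5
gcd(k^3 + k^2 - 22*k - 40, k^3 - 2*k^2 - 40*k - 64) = k^2 + 6*k + 8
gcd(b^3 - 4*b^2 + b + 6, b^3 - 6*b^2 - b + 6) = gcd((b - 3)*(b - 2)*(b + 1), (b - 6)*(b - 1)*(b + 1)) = b + 1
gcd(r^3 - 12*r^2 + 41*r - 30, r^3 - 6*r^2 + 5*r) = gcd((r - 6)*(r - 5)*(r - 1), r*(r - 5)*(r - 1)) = r^2 - 6*r + 5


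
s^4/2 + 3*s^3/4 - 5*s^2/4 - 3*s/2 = s*(s/2 + 1/2)*(s - 3/2)*(s + 2)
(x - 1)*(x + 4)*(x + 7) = x^3 + 10*x^2 + 17*x - 28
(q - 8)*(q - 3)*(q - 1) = q^3 - 12*q^2 + 35*q - 24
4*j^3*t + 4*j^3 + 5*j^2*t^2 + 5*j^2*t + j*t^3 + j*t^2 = (j + t)*(4*j + t)*(j*t + j)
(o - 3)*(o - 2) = o^2 - 5*o + 6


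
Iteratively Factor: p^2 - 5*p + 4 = (p - 4)*(p - 1)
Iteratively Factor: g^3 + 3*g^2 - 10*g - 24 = (g + 2)*(g^2 + g - 12) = (g - 3)*(g + 2)*(g + 4)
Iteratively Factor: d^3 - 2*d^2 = (d)*(d^2 - 2*d) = d*(d - 2)*(d)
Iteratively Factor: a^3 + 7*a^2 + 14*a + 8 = (a + 2)*(a^2 + 5*a + 4) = (a + 2)*(a + 4)*(a + 1)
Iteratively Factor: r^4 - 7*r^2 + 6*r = (r - 2)*(r^3 + 2*r^2 - 3*r) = r*(r - 2)*(r^2 + 2*r - 3) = r*(r - 2)*(r + 3)*(r - 1)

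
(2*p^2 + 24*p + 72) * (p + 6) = 2*p^3 + 36*p^2 + 216*p + 432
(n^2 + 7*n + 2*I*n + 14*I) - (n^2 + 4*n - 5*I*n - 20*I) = 3*n + 7*I*n + 34*I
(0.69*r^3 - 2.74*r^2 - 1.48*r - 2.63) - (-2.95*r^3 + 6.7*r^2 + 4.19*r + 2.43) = 3.64*r^3 - 9.44*r^2 - 5.67*r - 5.06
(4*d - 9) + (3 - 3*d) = d - 6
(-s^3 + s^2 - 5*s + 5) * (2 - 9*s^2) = 9*s^5 - 9*s^4 + 43*s^3 - 43*s^2 - 10*s + 10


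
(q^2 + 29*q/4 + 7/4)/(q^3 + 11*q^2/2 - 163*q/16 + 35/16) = 4*(4*q + 1)/(16*q^2 - 24*q + 5)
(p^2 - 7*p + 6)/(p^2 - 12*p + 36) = (p - 1)/(p - 6)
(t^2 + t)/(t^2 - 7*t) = (t + 1)/(t - 7)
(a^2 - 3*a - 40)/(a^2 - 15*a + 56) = (a + 5)/(a - 7)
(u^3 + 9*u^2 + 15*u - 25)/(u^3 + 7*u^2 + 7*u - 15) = (u + 5)/(u + 3)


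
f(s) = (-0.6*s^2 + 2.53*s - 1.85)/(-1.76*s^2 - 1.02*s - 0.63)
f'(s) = (2.53 - 1.2*s)/(-1.76*s^2 - 1.02*s - 0.63) + (3.52*s + 1.02)*(-0.6*s^2 + 2.53*s - 1.85)/(-1.76*s^2 - 1.02*s - 0.63)^2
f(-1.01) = 3.60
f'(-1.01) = 3.85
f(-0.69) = 5.08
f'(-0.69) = 4.97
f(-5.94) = 0.67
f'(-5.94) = 0.07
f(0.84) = 0.05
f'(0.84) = -0.64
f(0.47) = 0.53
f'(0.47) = -2.26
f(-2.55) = 1.29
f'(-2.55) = 0.49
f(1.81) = -0.09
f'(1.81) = 0.04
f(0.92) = 0.01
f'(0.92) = -0.48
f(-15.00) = 0.46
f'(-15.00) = 0.01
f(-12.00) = 0.49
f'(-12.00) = 0.01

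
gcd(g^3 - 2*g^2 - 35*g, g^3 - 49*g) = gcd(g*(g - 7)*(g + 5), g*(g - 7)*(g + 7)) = g^2 - 7*g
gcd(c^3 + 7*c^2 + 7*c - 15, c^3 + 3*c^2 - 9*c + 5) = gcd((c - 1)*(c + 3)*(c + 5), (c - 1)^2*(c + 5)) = c^2 + 4*c - 5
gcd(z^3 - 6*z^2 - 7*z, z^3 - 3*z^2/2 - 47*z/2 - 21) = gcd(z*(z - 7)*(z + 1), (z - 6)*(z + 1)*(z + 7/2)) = z + 1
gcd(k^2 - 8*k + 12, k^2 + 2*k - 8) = k - 2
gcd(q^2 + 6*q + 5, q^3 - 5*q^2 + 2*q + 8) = q + 1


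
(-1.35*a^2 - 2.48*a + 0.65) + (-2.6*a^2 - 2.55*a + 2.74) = -3.95*a^2 - 5.03*a + 3.39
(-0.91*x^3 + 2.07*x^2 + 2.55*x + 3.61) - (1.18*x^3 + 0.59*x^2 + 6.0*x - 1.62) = -2.09*x^3 + 1.48*x^2 - 3.45*x + 5.23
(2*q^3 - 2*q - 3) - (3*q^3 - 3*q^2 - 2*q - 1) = -q^3 + 3*q^2 - 2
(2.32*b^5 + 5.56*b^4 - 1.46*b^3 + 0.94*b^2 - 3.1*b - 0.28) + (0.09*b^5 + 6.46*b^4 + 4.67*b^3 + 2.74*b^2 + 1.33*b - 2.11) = 2.41*b^5 + 12.02*b^4 + 3.21*b^3 + 3.68*b^2 - 1.77*b - 2.39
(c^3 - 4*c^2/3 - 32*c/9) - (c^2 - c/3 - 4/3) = c^3 - 7*c^2/3 - 29*c/9 + 4/3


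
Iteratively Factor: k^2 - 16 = (k - 4)*(k + 4)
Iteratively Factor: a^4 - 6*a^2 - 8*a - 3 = (a - 3)*(a^3 + 3*a^2 + 3*a + 1) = (a - 3)*(a + 1)*(a^2 + 2*a + 1) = (a - 3)*(a + 1)^2*(a + 1)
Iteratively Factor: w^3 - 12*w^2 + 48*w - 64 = (w - 4)*(w^2 - 8*w + 16) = (w - 4)^2*(w - 4)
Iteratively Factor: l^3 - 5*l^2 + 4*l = (l - 4)*(l^2 - l) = (l - 4)*(l - 1)*(l)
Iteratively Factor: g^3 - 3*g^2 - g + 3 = (g - 1)*(g^2 - 2*g - 3) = (g - 1)*(g + 1)*(g - 3)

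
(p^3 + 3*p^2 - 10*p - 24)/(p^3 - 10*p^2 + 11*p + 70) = (p^2 + p - 12)/(p^2 - 12*p + 35)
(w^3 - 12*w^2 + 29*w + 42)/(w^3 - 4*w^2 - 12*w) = (w^2 - 6*w - 7)/(w*(w + 2))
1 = 1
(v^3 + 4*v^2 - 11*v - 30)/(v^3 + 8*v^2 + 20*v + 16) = (v^2 + 2*v - 15)/(v^2 + 6*v + 8)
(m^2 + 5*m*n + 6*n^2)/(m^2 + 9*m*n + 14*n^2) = (m + 3*n)/(m + 7*n)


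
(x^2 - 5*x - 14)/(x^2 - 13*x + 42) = (x + 2)/(x - 6)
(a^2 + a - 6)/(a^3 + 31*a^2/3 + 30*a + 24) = 3*(a - 2)/(3*a^2 + 22*a + 24)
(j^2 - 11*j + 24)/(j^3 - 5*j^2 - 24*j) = (j - 3)/(j*(j + 3))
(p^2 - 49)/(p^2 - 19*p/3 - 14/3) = 3*(p + 7)/(3*p + 2)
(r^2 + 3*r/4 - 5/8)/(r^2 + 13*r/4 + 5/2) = (r - 1/2)/(r + 2)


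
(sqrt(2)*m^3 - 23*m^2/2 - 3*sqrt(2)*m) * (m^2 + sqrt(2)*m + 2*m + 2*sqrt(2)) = sqrt(2)*m^5 - 19*m^4/2 + 2*sqrt(2)*m^4 - 29*sqrt(2)*m^3/2 - 19*m^3 - 29*sqrt(2)*m^2 - 6*m^2 - 12*m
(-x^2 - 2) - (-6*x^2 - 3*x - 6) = 5*x^2 + 3*x + 4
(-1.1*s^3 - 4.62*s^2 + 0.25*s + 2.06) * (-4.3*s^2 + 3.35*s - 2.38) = 4.73*s^5 + 16.181*s^4 - 13.934*s^3 + 2.9751*s^2 + 6.306*s - 4.9028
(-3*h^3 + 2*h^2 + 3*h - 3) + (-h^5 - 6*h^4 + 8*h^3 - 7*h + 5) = -h^5 - 6*h^4 + 5*h^3 + 2*h^2 - 4*h + 2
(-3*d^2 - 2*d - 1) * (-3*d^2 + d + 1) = 9*d^4 + 3*d^3 - 2*d^2 - 3*d - 1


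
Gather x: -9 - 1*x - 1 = -x - 10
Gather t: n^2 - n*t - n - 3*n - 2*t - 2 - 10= n^2 - 4*n + t*(-n - 2) - 12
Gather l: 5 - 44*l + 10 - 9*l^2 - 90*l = -9*l^2 - 134*l + 15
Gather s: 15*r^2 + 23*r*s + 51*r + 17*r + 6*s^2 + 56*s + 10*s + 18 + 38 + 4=15*r^2 + 68*r + 6*s^2 + s*(23*r + 66) + 60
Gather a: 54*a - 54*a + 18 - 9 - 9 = 0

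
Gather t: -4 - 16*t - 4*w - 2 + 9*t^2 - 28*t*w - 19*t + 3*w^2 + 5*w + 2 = 9*t^2 + t*(-28*w - 35) + 3*w^2 + w - 4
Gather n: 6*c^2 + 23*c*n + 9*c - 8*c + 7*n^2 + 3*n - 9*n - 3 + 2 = 6*c^2 + c + 7*n^2 + n*(23*c - 6) - 1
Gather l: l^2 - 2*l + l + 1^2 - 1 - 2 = l^2 - l - 2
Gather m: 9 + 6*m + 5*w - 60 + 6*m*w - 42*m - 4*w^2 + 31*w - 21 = m*(6*w - 36) - 4*w^2 + 36*w - 72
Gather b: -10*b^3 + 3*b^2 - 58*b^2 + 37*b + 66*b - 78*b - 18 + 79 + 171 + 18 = -10*b^3 - 55*b^2 + 25*b + 250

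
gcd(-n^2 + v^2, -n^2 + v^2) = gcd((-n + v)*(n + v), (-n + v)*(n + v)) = -n^2 + v^2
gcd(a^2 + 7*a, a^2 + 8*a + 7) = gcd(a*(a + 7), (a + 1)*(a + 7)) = a + 7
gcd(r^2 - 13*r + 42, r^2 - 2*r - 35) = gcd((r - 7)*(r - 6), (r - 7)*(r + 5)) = r - 7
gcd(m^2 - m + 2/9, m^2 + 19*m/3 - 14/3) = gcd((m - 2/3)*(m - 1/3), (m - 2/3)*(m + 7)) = m - 2/3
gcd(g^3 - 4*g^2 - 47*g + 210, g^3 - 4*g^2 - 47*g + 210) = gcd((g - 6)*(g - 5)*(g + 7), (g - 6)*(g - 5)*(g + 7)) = g^3 - 4*g^2 - 47*g + 210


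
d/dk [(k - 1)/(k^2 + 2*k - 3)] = -1/(k^2 + 6*k + 9)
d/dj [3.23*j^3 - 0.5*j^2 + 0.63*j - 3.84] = 9.69*j^2 - 1.0*j + 0.63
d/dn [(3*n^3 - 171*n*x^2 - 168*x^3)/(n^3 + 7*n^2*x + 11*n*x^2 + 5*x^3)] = 3*x*(7*n^2 + 122*n*x + 331*x^2)/(n^4 + 12*n^3*x + 46*n^2*x^2 + 60*n*x^3 + 25*x^4)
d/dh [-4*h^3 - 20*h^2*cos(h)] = 4*h*(5*h*sin(h) - 3*h - 10*cos(h))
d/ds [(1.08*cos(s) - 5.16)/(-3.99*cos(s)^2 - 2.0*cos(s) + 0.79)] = (-4.3092*cos(s)^2 + 41.1768*cos(s) + 9.4668)*sin(s)/(15.9201*cos(s)^4 + 15.96*cos(s)^3 - 2.3042*cos(s)^2 - 3.16*cos(s) + 0.6241)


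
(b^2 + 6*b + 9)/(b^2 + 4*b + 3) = (b + 3)/(b + 1)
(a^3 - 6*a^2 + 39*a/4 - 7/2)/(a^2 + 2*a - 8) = (a^2 - 4*a + 7/4)/(a + 4)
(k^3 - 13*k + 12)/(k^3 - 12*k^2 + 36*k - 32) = (k^3 - 13*k + 12)/(k^3 - 12*k^2 + 36*k - 32)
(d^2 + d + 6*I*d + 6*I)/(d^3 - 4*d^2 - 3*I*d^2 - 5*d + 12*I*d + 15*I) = (d + 6*I)/(d^2 - d*(5 + 3*I) + 15*I)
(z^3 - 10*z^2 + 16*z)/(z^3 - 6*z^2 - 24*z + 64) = z/(z + 4)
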